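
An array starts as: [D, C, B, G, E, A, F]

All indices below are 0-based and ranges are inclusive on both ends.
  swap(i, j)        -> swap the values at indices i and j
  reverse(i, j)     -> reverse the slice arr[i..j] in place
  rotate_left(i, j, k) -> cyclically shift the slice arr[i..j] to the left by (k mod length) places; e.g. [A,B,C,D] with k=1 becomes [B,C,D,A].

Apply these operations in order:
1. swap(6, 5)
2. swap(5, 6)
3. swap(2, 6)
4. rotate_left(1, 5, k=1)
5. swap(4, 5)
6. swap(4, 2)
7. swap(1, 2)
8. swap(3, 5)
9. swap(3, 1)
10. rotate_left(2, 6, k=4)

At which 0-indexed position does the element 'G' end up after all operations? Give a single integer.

After 1 (swap(6, 5)): [D, C, B, G, E, F, A]
After 2 (swap(5, 6)): [D, C, B, G, E, A, F]
After 3 (swap(2, 6)): [D, C, F, G, E, A, B]
After 4 (rotate_left(1, 5, k=1)): [D, F, G, E, A, C, B]
After 5 (swap(4, 5)): [D, F, G, E, C, A, B]
After 6 (swap(4, 2)): [D, F, C, E, G, A, B]
After 7 (swap(1, 2)): [D, C, F, E, G, A, B]
After 8 (swap(3, 5)): [D, C, F, A, G, E, B]
After 9 (swap(3, 1)): [D, A, F, C, G, E, B]
After 10 (rotate_left(2, 6, k=4)): [D, A, B, F, C, G, E]

Answer: 5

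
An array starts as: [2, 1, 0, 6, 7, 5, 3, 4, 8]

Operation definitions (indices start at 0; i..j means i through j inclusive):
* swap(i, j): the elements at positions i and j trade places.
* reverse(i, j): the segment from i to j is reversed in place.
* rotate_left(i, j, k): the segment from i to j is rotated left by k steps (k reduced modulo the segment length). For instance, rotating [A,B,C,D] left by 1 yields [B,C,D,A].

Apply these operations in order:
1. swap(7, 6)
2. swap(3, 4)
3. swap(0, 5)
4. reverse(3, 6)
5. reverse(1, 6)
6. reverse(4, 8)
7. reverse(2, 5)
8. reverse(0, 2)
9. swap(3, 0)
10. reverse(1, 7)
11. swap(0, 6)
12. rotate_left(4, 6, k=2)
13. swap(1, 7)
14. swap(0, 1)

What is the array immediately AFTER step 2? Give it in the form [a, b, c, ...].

Answer: [2, 1, 0, 7, 6, 5, 4, 3, 8]

Derivation:
After 1 (swap(7, 6)): [2, 1, 0, 6, 7, 5, 4, 3, 8]
After 2 (swap(3, 4)): [2, 1, 0, 7, 6, 5, 4, 3, 8]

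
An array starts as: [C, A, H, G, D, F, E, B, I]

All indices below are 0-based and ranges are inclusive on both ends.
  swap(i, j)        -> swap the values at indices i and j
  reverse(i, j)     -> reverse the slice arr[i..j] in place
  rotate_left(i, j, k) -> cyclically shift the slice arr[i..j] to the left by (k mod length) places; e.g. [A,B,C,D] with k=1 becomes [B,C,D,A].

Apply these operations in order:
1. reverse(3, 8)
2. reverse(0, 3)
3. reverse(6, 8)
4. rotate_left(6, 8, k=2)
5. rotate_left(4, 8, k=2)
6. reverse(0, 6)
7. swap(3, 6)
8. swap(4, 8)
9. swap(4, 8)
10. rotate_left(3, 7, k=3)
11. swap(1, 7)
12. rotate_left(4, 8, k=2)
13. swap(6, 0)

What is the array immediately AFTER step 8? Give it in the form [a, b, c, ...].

Answer: [D, G, F, I, E, H, C, B, A]

Derivation:
After 1 (reverse(3, 8)): [C, A, H, I, B, E, F, D, G]
After 2 (reverse(0, 3)): [I, H, A, C, B, E, F, D, G]
After 3 (reverse(6, 8)): [I, H, A, C, B, E, G, D, F]
After 4 (rotate_left(6, 8, k=2)): [I, H, A, C, B, E, F, G, D]
After 5 (rotate_left(4, 8, k=2)): [I, H, A, C, F, G, D, B, E]
After 6 (reverse(0, 6)): [D, G, F, C, A, H, I, B, E]
After 7 (swap(3, 6)): [D, G, F, I, A, H, C, B, E]
After 8 (swap(4, 8)): [D, G, F, I, E, H, C, B, A]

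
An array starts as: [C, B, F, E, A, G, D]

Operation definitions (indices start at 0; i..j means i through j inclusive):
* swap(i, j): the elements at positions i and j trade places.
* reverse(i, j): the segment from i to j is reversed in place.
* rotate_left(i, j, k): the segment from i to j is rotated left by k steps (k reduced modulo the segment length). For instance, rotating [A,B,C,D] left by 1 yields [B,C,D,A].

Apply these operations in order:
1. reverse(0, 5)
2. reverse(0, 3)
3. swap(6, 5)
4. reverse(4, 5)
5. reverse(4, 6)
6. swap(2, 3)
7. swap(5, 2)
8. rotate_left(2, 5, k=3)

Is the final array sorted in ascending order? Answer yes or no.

After 1 (reverse(0, 5)): [G, A, E, F, B, C, D]
After 2 (reverse(0, 3)): [F, E, A, G, B, C, D]
After 3 (swap(6, 5)): [F, E, A, G, B, D, C]
After 4 (reverse(4, 5)): [F, E, A, G, D, B, C]
After 5 (reverse(4, 6)): [F, E, A, G, C, B, D]
After 6 (swap(2, 3)): [F, E, G, A, C, B, D]
After 7 (swap(5, 2)): [F, E, B, A, C, G, D]
After 8 (rotate_left(2, 5, k=3)): [F, E, G, B, A, C, D]

Answer: no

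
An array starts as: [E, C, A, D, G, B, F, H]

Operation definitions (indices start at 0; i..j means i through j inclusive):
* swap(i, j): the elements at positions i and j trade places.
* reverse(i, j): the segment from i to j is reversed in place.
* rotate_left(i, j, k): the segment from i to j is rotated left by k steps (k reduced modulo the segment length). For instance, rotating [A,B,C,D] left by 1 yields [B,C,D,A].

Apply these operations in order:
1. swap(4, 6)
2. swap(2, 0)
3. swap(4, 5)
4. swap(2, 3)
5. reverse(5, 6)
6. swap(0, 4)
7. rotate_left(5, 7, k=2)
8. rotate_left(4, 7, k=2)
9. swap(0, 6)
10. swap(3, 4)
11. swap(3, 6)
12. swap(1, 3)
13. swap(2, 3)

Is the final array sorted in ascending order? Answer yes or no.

Answer: yes

Derivation:
After 1 (swap(4, 6)): [E, C, A, D, F, B, G, H]
After 2 (swap(2, 0)): [A, C, E, D, F, B, G, H]
After 3 (swap(4, 5)): [A, C, E, D, B, F, G, H]
After 4 (swap(2, 3)): [A, C, D, E, B, F, G, H]
After 5 (reverse(5, 6)): [A, C, D, E, B, G, F, H]
After 6 (swap(0, 4)): [B, C, D, E, A, G, F, H]
After 7 (rotate_left(5, 7, k=2)): [B, C, D, E, A, H, G, F]
After 8 (rotate_left(4, 7, k=2)): [B, C, D, E, G, F, A, H]
After 9 (swap(0, 6)): [A, C, D, E, G, F, B, H]
After 10 (swap(3, 4)): [A, C, D, G, E, F, B, H]
After 11 (swap(3, 6)): [A, C, D, B, E, F, G, H]
After 12 (swap(1, 3)): [A, B, D, C, E, F, G, H]
After 13 (swap(2, 3)): [A, B, C, D, E, F, G, H]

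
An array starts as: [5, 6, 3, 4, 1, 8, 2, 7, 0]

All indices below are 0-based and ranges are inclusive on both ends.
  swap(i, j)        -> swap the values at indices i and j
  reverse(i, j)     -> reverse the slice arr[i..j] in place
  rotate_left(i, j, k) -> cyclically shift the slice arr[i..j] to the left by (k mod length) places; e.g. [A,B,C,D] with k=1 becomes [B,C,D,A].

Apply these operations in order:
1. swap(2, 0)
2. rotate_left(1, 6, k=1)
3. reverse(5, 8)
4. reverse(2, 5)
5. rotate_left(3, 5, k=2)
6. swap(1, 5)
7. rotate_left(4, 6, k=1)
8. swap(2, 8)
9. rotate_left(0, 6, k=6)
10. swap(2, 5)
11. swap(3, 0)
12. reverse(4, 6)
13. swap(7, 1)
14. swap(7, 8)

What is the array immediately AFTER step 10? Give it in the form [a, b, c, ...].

After 1 (swap(2, 0)): [3, 6, 5, 4, 1, 8, 2, 7, 0]
After 2 (rotate_left(1, 6, k=1)): [3, 5, 4, 1, 8, 2, 6, 7, 0]
After 3 (reverse(5, 8)): [3, 5, 4, 1, 8, 0, 7, 6, 2]
After 4 (reverse(2, 5)): [3, 5, 0, 8, 1, 4, 7, 6, 2]
After 5 (rotate_left(3, 5, k=2)): [3, 5, 0, 4, 8, 1, 7, 6, 2]
After 6 (swap(1, 5)): [3, 1, 0, 4, 8, 5, 7, 6, 2]
After 7 (rotate_left(4, 6, k=1)): [3, 1, 0, 4, 5, 7, 8, 6, 2]
After 8 (swap(2, 8)): [3, 1, 2, 4, 5, 7, 8, 6, 0]
After 9 (rotate_left(0, 6, k=6)): [8, 3, 1, 2, 4, 5, 7, 6, 0]
After 10 (swap(2, 5)): [8, 3, 5, 2, 4, 1, 7, 6, 0]

Answer: [8, 3, 5, 2, 4, 1, 7, 6, 0]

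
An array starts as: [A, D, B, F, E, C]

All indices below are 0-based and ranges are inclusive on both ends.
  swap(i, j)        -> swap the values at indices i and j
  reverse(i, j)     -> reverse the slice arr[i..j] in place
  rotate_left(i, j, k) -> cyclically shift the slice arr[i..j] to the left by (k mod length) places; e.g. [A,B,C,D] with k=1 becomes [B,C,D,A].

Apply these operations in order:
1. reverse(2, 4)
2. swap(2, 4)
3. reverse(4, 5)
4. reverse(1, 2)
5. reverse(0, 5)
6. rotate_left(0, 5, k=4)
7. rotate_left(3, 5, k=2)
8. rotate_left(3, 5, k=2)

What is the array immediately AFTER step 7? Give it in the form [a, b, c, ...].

Answer: [B, A, E, D, C, F]

Derivation:
After 1 (reverse(2, 4)): [A, D, E, F, B, C]
After 2 (swap(2, 4)): [A, D, B, F, E, C]
After 3 (reverse(4, 5)): [A, D, B, F, C, E]
After 4 (reverse(1, 2)): [A, B, D, F, C, E]
After 5 (reverse(0, 5)): [E, C, F, D, B, A]
After 6 (rotate_left(0, 5, k=4)): [B, A, E, C, F, D]
After 7 (rotate_left(3, 5, k=2)): [B, A, E, D, C, F]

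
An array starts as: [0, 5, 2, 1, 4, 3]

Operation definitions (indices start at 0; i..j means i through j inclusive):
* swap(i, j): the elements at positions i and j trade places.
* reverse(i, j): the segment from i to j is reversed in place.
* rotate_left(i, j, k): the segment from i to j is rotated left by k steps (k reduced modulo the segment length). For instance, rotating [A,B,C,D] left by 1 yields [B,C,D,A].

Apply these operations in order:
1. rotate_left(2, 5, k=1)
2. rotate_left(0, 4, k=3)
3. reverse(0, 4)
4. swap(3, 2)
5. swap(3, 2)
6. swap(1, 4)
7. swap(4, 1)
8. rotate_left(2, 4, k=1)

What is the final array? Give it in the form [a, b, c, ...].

Answer: [1, 5, 3, 4, 0, 2]

Derivation:
After 1 (rotate_left(2, 5, k=1)): [0, 5, 1, 4, 3, 2]
After 2 (rotate_left(0, 4, k=3)): [4, 3, 0, 5, 1, 2]
After 3 (reverse(0, 4)): [1, 5, 0, 3, 4, 2]
After 4 (swap(3, 2)): [1, 5, 3, 0, 4, 2]
After 5 (swap(3, 2)): [1, 5, 0, 3, 4, 2]
After 6 (swap(1, 4)): [1, 4, 0, 3, 5, 2]
After 7 (swap(4, 1)): [1, 5, 0, 3, 4, 2]
After 8 (rotate_left(2, 4, k=1)): [1, 5, 3, 4, 0, 2]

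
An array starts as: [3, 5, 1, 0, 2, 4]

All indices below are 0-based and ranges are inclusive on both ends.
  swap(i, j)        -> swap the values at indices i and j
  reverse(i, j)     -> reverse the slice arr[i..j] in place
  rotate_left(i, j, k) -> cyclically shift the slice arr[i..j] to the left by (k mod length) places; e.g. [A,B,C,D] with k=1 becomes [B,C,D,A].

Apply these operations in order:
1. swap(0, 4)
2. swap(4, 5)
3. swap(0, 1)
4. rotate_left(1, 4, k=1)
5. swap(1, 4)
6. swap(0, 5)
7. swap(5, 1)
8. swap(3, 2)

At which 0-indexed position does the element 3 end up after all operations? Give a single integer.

After 1 (swap(0, 4)): [2, 5, 1, 0, 3, 4]
After 2 (swap(4, 5)): [2, 5, 1, 0, 4, 3]
After 3 (swap(0, 1)): [5, 2, 1, 0, 4, 3]
After 4 (rotate_left(1, 4, k=1)): [5, 1, 0, 4, 2, 3]
After 5 (swap(1, 4)): [5, 2, 0, 4, 1, 3]
After 6 (swap(0, 5)): [3, 2, 0, 4, 1, 5]
After 7 (swap(5, 1)): [3, 5, 0, 4, 1, 2]
After 8 (swap(3, 2)): [3, 5, 4, 0, 1, 2]

Answer: 0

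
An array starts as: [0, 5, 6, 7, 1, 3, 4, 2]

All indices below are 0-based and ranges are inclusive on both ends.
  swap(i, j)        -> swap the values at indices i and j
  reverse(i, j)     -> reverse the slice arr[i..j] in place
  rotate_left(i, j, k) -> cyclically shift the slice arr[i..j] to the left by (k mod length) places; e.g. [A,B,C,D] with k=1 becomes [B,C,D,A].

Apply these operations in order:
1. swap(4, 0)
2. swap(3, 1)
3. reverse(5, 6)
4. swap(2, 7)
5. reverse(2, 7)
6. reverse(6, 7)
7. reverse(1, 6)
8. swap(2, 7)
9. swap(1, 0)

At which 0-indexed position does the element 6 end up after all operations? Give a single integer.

After 1 (swap(4, 0)): [1, 5, 6, 7, 0, 3, 4, 2]
After 2 (swap(3, 1)): [1, 7, 6, 5, 0, 3, 4, 2]
After 3 (reverse(5, 6)): [1, 7, 6, 5, 0, 4, 3, 2]
After 4 (swap(2, 7)): [1, 7, 2, 5, 0, 4, 3, 6]
After 5 (reverse(2, 7)): [1, 7, 6, 3, 4, 0, 5, 2]
After 6 (reverse(6, 7)): [1, 7, 6, 3, 4, 0, 2, 5]
After 7 (reverse(1, 6)): [1, 2, 0, 4, 3, 6, 7, 5]
After 8 (swap(2, 7)): [1, 2, 5, 4, 3, 6, 7, 0]
After 9 (swap(1, 0)): [2, 1, 5, 4, 3, 6, 7, 0]

Answer: 5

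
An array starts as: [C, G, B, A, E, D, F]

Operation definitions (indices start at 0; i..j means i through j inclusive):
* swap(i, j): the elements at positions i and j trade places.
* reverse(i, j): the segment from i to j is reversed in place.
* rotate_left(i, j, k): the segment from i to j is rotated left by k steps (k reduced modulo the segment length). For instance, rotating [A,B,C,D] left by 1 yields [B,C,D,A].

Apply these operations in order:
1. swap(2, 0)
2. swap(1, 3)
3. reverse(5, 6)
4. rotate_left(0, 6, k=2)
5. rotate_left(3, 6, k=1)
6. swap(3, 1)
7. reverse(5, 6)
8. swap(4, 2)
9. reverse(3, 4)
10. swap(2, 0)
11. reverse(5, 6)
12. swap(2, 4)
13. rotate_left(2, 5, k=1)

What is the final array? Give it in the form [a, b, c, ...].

Answer: [B, D, E, C, A, G, F]

Derivation:
After 1 (swap(2, 0)): [B, G, C, A, E, D, F]
After 2 (swap(1, 3)): [B, A, C, G, E, D, F]
After 3 (reverse(5, 6)): [B, A, C, G, E, F, D]
After 4 (rotate_left(0, 6, k=2)): [C, G, E, F, D, B, A]
After 5 (rotate_left(3, 6, k=1)): [C, G, E, D, B, A, F]
After 6 (swap(3, 1)): [C, D, E, G, B, A, F]
After 7 (reverse(5, 6)): [C, D, E, G, B, F, A]
After 8 (swap(4, 2)): [C, D, B, G, E, F, A]
After 9 (reverse(3, 4)): [C, D, B, E, G, F, A]
After 10 (swap(2, 0)): [B, D, C, E, G, F, A]
After 11 (reverse(5, 6)): [B, D, C, E, G, A, F]
After 12 (swap(2, 4)): [B, D, G, E, C, A, F]
After 13 (rotate_left(2, 5, k=1)): [B, D, E, C, A, G, F]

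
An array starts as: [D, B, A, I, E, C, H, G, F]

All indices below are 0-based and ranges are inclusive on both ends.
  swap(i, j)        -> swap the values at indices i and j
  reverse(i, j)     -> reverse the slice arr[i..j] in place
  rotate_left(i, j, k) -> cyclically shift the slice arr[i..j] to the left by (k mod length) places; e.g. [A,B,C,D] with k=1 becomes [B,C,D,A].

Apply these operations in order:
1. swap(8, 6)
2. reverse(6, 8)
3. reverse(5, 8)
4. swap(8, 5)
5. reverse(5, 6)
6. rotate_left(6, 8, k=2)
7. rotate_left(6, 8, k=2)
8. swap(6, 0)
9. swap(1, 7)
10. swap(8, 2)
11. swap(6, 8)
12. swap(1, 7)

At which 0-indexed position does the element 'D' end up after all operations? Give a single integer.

After 1 (swap(8, 6)): [D, B, A, I, E, C, F, G, H]
After 2 (reverse(6, 8)): [D, B, A, I, E, C, H, G, F]
After 3 (reverse(5, 8)): [D, B, A, I, E, F, G, H, C]
After 4 (swap(8, 5)): [D, B, A, I, E, C, G, H, F]
After 5 (reverse(5, 6)): [D, B, A, I, E, G, C, H, F]
After 6 (rotate_left(6, 8, k=2)): [D, B, A, I, E, G, F, C, H]
After 7 (rotate_left(6, 8, k=2)): [D, B, A, I, E, G, H, F, C]
After 8 (swap(6, 0)): [H, B, A, I, E, G, D, F, C]
After 9 (swap(1, 7)): [H, F, A, I, E, G, D, B, C]
After 10 (swap(8, 2)): [H, F, C, I, E, G, D, B, A]
After 11 (swap(6, 8)): [H, F, C, I, E, G, A, B, D]
After 12 (swap(1, 7)): [H, B, C, I, E, G, A, F, D]

Answer: 8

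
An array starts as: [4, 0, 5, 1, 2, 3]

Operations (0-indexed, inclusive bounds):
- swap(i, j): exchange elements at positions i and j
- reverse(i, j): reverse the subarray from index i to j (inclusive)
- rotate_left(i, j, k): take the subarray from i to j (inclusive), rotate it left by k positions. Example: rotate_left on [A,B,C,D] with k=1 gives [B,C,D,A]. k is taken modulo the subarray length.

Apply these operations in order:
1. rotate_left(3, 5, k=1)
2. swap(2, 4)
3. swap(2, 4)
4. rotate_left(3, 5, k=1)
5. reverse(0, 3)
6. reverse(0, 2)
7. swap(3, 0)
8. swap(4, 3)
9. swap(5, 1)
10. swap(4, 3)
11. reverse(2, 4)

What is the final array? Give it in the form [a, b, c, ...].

Answer: [4, 2, 1, 0, 3, 5]

Derivation:
After 1 (rotate_left(3, 5, k=1)): [4, 0, 5, 2, 3, 1]
After 2 (swap(2, 4)): [4, 0, 3, 2, 5, 1]
After 3 (swap(2, 4)): [4, 0, 5, 2, 3, 1]
After 4 (rotate_left(3, 5, k=1)): [4, 0, 5, 3, 1, 2]
After 5 (reverse(0, 3)): [3, 5, 0, 4, 1, 2]
After 6 (reverse(0, 2)): [0, 5, 3, 4, 1, 2]
After 7 (swap(3, 0)): [4, 5, 3, 0, 1, 2]
After 8 (swap(4, 3)): [4, 5, 3, 1, 0, 2]
After 9 (swap(5, 1)): [4, 2, 3, 1, 0, 5]
After 10 (swap(4, 3)): [4, 2, 3, 0, 1, 5]
After 11 (reverse(2, 4)): [4, 2, 1, 0, 3, 5]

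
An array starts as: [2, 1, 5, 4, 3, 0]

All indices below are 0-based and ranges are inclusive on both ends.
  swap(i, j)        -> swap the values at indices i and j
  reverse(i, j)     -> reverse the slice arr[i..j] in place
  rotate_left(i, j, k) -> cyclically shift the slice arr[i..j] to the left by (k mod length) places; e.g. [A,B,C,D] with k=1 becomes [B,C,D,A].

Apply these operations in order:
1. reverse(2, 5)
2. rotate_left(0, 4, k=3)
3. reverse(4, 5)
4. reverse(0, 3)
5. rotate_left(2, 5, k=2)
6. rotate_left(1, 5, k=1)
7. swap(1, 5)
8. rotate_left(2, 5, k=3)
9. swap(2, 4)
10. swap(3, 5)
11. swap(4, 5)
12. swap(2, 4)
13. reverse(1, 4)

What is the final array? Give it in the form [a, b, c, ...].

After 1 (reverse(2, 5)): [2, 1, 0, 3, 4, 5]
After 2 (rotate_left(0, 4, k=3)): [3, 4, 2, 1, 0, 5]
After 3 (reverse(4, 5)): [3, 4, 2, 1, 5, 0]
After 4 (reverse(0, 3)): [1, 2, 4, 3, 5, 0]
After 5 (rotate_left(2, 5, k=2)): [1, 2, 5, 0, 4, 3]
After 6 (rotate_left(1, 5, k=1)): [1, 5, 0, 4, 3, 2]
After 7 (swap(1, 5)): [1, 2, 0, 4, 3, 5]
After 8 (rotate_left(2, 5, k=3)): [1, 2, 5, 0, 4, 3]
After 9 (swap(2, 4)): [1, 2, 4, 0, 5, 3]
After 10 (swap(3, 5)): [1, 2, 4, 3, 5, 0]
After 11 (swap(4, 5)): [1, 2, 4, 3, 0, 5]
After 12 (swap(2, 4)): [1, 2, 0, 3, 4, 5]
After 13 (reverse(1, 4)): [1, 4, 3, 0, 2, 5]

Answer: [1, 4, 3, 0, 2, 5]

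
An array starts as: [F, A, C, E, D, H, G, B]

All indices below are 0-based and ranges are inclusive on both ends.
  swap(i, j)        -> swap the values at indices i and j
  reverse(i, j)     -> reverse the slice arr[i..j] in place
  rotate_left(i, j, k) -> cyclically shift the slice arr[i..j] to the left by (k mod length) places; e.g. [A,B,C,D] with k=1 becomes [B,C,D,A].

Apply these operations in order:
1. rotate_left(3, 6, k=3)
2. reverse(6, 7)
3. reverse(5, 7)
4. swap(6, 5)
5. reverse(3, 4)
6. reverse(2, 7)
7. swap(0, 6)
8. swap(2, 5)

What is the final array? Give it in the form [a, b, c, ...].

After 1 (rotate_left(3, 6, k=3)): [F, A, C, G, E, D, H, B]
After 2 (reverse(6, 7)): [F, A, C, G, E, D, B, H]
After 3 (reverse(5, 7)): [F, A, C, G, E, H, B, D]
After 4 (swap(6, 5)): [F, A, C, G, E, B, H, D]
After 5 (reverse(3, 4)): [F, A, C, E, G, B, H, D]
After 6 (reverse(2, 7)): [F, A, D, H, B, G, E, C]
After 7 (swap(0, 6)): [E, A, D, H, B, G, F, C]
After 8 (swap(2, 5)): [E, A, G, H, B, D, F, C]

Answer: [E, A, G, H, B, D, F, C]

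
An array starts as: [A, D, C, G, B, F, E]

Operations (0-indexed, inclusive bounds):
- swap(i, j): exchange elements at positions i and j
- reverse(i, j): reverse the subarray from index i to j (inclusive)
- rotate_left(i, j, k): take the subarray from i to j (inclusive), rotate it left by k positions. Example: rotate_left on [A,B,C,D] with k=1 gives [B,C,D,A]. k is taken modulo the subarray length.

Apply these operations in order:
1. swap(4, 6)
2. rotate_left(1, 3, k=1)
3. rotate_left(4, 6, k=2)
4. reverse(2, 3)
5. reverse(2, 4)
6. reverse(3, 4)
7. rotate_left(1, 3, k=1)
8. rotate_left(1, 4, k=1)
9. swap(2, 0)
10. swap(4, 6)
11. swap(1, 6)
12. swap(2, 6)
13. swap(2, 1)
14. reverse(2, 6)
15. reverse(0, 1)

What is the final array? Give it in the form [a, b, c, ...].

Answer: [D, C, A, E, F, G, B]

Derivation:
After 1 (swap(4, 6)): [A, D, C, G, E, F, B]
After 2 (rotate_left(1, 3, k=1)): [A, C, G, D, E, F, B]
After 3 (rotate_left(4, 6, k=2)): [A, C, G, D, B, E, F]
After 4 (reverse(2, 3)): [A, C, D, G, B, E, F]
After 5 (reverse(2, 4)): [A, C, B, G, D, E, F]
After 6 (reverse(3, 4)): [A, C, B, D, G, E, F]
After 7 (rotate_left(1, 3, k=1)): [A, B, D, C, G, E, F]
After 8 (rotate_left(1, 4, k=1)): [A, D, C, G, B, E, F]
After 9 (swap(2, 0)): [C, D, A, G, B, E, F]
After 10 (swap(4, 6)): [C, D, A, G, F, E, B]
After 11 (swap(1, 6)): [C, B, A, G, F, E, D]
After 12 (swap(2, 6)): [C, B, D, G, F, E, A]
After 13 (swap(2, 1)): [C, D, B, G, F, E, A]
After 14 (reverse(2, 6)): [C, D, A, E, F, G, B]
After 15 (reverse(0, 1)): [D, C, A, E, F, G, B]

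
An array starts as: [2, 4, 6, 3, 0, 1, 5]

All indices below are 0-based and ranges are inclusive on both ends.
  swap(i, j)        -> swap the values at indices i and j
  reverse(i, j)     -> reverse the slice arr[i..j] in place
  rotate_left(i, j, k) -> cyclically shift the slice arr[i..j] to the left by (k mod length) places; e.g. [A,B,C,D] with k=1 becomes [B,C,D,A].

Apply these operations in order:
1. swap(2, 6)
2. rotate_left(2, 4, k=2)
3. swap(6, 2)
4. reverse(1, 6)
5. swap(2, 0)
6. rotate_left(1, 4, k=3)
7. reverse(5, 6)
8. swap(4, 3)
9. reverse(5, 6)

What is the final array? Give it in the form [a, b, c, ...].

Answer: [1, 5, 0, 3, 2, 6, 4]

Derivation:
After 1 (swap(2, 6)): [2, 4, 5, 3, 0, 1, 6]
After 2 (rotate_left(2, 4, k=2)): [2, 4, 0, 5, 3, 1, 6]
After 3 (swap(6, 2)): [2, 4, 6, 5, 3, 1, 0]
After 4 (reverse(1, 6)): [2, 0, 1, 3, 5, 6, 4]
After 5 (swap(2, 0)): [1, 0, 2, 3, 5, 6, 4]
After 6 (rotate_left(1, 4, k=3)): [1, 5, 0, 2, 3, 6, 4]
After 7 (reverse(5, 6)): [1, 5, 0, 2, 3, 4, 6]
After 8 (swap(4, 3)): [1, 5, 0, 3, 2, 4, 6]
After 9 (reverse(5, 6)): [1, 5, 0, 3, 2, 6, 4]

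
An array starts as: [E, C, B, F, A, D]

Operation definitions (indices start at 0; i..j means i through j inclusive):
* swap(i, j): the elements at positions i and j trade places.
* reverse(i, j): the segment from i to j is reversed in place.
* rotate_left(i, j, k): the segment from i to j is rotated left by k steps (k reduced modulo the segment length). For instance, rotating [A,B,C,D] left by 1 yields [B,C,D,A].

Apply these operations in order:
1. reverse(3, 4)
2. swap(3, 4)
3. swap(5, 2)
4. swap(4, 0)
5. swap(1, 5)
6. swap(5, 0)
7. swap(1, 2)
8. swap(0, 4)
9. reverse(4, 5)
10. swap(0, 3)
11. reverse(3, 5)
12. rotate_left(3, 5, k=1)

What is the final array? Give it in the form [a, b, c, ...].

After 1 (reverse(3, 4)): [E, C, B, A, F, D]
After 2 (swap(3, 4)): [E, C, B, F, A, D]
After 3 (swap(5, 2)): [E, C, D, F, A, B]
After 4 (swap(4, 0)): [A, C, D, F, E, B]
After 5 (swap(1, 5)): [A, B, D, F, E, C]
After 6 (swap(5, 0)): [C, B, D, F, E, A]
After 7 (swap(1, 2)): [C, D, B, F, E, A]
After 8 (swap(0, 4)): [E, D, B, F, C, A]
After 9 (reverse(4, 5)): [E, D, B, F, A, C]
After 10 (swap(0, 3)): [F, D, B, E, A, C]
After 11 (reverse(3, 5)): [F, D, B, C, A, E]
After 12 (rotate_left(3, 5, k=1)): [F, D, B, A, E, C]

Answer: [F, D, B, A, E, C]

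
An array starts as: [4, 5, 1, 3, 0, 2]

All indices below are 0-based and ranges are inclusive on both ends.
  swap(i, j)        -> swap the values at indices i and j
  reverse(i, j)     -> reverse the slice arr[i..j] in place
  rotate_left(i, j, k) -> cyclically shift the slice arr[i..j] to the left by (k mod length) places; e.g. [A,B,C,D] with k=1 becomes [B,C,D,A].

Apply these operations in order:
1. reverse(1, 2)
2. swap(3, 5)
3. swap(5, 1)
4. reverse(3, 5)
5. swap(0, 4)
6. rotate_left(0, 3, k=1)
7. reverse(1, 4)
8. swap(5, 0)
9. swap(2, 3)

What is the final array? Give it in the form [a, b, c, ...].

Answer: [2, 4, 1, 0, 5, 3]

Derivation:
After 1 (reverse(1, 2)): [4, 1, 5, 3, 0, 2]
After 2 (swap(3, 5)): [4, 1, 5, 2, 0, 3]
After 3 (swap(5, 1)): [4, 3, 5, 2, 0, 1]
After 4 (reverse(3, 5)): [4, 3, 5, 1, 0, 2]
After 5 (swap(0, 4)): [0, 3, 5, 1, 4, 2]
After 6 (rotate_left(0, 3, k=1)): [3, 5, 1, 0, 4, 2]
After 7 (reverse(1, 4)): [3, 4, 0, 1, 5, 2]
After 8 (swap(5, 0)): [2, 4, 0, 1, 5, 3]
After 9 (swap(2, 3)): [2, 4, 1, 0, 5, 3]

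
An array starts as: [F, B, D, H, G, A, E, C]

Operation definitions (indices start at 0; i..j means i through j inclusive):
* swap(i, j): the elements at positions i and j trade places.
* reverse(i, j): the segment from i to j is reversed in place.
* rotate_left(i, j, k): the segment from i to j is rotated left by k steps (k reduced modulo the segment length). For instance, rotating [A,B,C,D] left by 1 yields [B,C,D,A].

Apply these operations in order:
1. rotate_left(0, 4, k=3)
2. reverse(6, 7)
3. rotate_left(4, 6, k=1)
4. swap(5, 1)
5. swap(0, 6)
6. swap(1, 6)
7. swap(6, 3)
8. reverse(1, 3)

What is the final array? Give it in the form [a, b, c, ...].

Answer: [D, C, F, H, A, G, B, E]

Derivation:
After 1 (rotate_left(0, 4, k=3)): [H, G, F, B, D, A, E, C]
After 2 (reverse(6, 7)): [H, G, F, B, D, A, C, E]
After 3 (rotate_left(4, 6, k=1)): [H, G, F, B, A, C, D, E]
After 4 (swap(5, 1)): [H, C, F, B, A, G, D, E]
After 5 (swap(0, 6)): [D, C, F, B, A, G, H, E]
After 6 (swap(1, 6)): [D, H, F, B, A, G, C, E]
After 7 (swap(6, 3)): [D, H, F, C, A, G, B, E]
After 8 (reverse(1, 3)): [D, C, F, H, A, G, B, E]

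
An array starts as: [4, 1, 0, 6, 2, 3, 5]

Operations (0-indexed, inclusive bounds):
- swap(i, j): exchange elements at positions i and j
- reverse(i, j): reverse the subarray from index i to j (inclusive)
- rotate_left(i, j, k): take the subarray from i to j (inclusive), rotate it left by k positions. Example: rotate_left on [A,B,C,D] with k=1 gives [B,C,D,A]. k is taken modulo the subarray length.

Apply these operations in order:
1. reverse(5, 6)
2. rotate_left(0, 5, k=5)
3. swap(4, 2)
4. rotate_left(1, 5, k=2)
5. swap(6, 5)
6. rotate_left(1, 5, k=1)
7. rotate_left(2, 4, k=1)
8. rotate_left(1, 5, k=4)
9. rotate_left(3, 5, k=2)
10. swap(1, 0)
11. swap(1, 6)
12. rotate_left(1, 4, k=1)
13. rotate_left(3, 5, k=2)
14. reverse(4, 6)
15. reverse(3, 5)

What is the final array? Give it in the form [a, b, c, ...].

Answer: [0, 1, 2, 6, 5, 3, 4]

Derivation:
After 1 (reverse(5, 6)): [4, 1, 0, 6, 2, 5, 3]
After 2 (rotate_left(0, 5, k=5)): [5, 4, 1, 0, 6, 2, 3]
After 3 (swap(4, 2)): [5, 4, 6, 0, 1, 2, 3]
After 4 (rotate_left(1, 5, k=2)): [5, 0, 1, 2, 4, 6, 3]
After 5 (swap(6, 5)): [5, 0, 1, 2, 4, 3, 6]
After 6 (rotate_left(1, 5, k=1)): [5, 1, 2, 4, 3, 0, 6]
After 7 (rotate_left(2, 4, k=1)): [5, 1, 4, 3, 2, 0, 6]
After 8 (rotate_left(1, 5, k=4)): [5, 0, 1, 4, 3, 2, 6]
After 9 (rotate_left(3, 5, k=2)): [5, 0, 1, 2, 4, 3, 6]
After 10 (swap(1, 0)): [0, 5, 1, 2, 4, 3, 6]
After 11 (swap(1, 6)): [0, 6, 1, 2, 4, 3, 5]
After 12 (rotate_left(1, 4, k=1)): [0, 1, 2, 4, 6, 3, 5]
After 13 (rotate_left(3, 5, k=2)): [0, 1, 2, 3, 4, 6, 5]
After 14 (reverse(4, 6)): [0, 1, 2, 3, 5, 6, 4]
After 15 (reverse(3, 5)): [0, 1, 2, 6, 5, 3, 4]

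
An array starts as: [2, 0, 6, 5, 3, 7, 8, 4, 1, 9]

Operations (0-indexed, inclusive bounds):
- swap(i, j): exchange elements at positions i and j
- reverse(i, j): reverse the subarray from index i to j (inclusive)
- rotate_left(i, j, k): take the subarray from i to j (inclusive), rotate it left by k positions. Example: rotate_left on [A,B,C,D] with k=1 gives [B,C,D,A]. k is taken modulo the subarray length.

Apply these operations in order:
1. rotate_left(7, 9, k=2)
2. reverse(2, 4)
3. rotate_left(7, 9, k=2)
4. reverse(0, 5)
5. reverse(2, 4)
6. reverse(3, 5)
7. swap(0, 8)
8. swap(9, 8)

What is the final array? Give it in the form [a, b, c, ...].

After 1 (rotate_left(7, 9, k=2)): [2, 0, 6, 5, 3, 7, 8, 9, 4, 1]
After 2 (reverse(2, 4)): [2, 0, 3, 5, 6, 7, 8, 9, 4, 1]
After 3 (rotate_left(7, 9, k=2)): [2, 0, 3, 5, 6, 7, 8, 1, 9, 4]
After 4 (reverse(0, 5)): [7, 6, 5, 3, 0, 2, 8, 1, 9, 4]
After 5 (reverse(2, 4)): [7, 6, 0, 3, 5, 2, 8, 1, 9, 4]
After 6 (reverse(3, 5)): [7, 6, 0, 2, 5, 3, 8, 1, 9, 4]
After 7 (swap(0, 8)): [9, 6, 0, 2, 5, 3, 8, 1, 7, 4]
After 8 (swap(9, 8)): [9, 6, 0, 2, 5, 3, 8, 1, 4, 7]

Answer: [9, 6, 0, 2, 5, 3, 8, 1, 4, 7]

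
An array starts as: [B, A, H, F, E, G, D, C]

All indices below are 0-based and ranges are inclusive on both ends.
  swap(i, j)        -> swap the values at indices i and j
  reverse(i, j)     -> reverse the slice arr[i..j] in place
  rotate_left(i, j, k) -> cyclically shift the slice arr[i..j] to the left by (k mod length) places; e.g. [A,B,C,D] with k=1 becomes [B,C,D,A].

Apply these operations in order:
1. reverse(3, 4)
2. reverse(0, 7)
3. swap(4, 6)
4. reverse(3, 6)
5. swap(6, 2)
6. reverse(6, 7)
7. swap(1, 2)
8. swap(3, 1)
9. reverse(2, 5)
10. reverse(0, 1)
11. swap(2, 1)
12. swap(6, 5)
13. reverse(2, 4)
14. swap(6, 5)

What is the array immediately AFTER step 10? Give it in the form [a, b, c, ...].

Answer: [E, C, A, H, F, D, B, G]

Derivation:
After 1 (reverse(3, 4)): [B, A, H, E, F, G, D, C]
After 2 (reverse(0, 7)): [C, D, G, F, E, H, A, B]
After 3 (swap(4, 6)): [C, D, G, F, A, H, E, B]
After 4 (reverse(3, 6)): [C, D, G, E, H, A, F, B]
After 5 (swap(6, 2)): [C, D, F, E, H, A, G, B]
After 6 (reverse(6, 7)): [C, D, F, E, H, A, B, G]
After 7 (swap(1, 2)): [C, F, D, E, H, A, B, G]
After 8 (swap(3, 1)): [C, E, D, F, H, A, B, G]
After 9 (reverse(2, 5)): [C, E, A, H, F, D, B, G]
After 10 (reverse(0, 1)): [E, C, A, H, F, D, B, G]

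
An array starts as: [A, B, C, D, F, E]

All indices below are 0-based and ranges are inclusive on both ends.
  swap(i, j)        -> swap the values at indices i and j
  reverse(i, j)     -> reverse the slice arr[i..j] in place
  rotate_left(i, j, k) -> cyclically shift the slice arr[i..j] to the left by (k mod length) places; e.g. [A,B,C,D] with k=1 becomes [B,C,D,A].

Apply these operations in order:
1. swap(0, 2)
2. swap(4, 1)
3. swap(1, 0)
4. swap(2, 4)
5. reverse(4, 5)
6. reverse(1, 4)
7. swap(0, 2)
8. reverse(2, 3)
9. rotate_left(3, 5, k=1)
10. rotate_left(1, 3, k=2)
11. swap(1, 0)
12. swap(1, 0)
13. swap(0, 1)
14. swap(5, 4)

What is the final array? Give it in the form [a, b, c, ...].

Answer: [C, D, E, B, F, A]

Derivation:
After 1 (swap(0, 2)): [C, B, A, D, F, E]
After 2 (swap(4, 1)): [C, F, A, D, B, E]
After 3 (swap(1, 0)): [F, C, A, D, B, E]
After 4 (swap(2, 4)): [F, C, B, D, A, E]
After 5 (reverse(4, 5)): [F, C, B, D, E, A]
After 6 (reverse(1, 4)): [F, E, D, B, C, A]
After 7 (swap(0, 2)): [D, E, F, B, C, A]
After 8 (reverse(2, 3)): [D, E, B, F, C, A]
After 9 (rotate_left(3, 5, k=1)): [D, E, B, C, A, F]
After 10 (rotate_left(1, 3, k=2)): [D, C, E, B, A, F]
After 11 (swap(1, 0)): [C, D, E, B, A, F]
After 12 (swap(1, 0)): [D, C, E, B, A, F]
After 13 (swap(0, 1)): [C, D, E, B, A, F]
After 14 (swap(5, 4)): [C, D, E, B, F, A]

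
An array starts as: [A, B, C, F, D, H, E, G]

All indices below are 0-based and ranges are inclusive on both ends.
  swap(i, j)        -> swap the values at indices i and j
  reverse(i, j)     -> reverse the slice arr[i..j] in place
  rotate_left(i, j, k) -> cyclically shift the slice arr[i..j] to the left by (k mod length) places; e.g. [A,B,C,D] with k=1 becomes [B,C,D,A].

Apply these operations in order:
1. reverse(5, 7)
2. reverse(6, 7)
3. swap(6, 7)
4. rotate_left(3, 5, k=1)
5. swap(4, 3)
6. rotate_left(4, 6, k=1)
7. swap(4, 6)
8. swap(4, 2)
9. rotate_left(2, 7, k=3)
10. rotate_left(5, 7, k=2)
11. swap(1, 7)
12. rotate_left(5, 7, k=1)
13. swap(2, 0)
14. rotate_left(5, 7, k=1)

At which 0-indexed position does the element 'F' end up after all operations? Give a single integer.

After 1 (reverse(5, 7)): [A, B, C, F, D, G, E, H]
After 2 (reverse(6, 7)): [A, B, C, F, D, G, H, E]
After 3 (swap(6, 7)): [A, B, C, F, D, G, E, H]
After 4 (rotate_left(3, 5, k=1)): [A, B, C, D, G, F, E, H]
After 5 (swap(4, 3)): [A, B, C, G, D, F, E, H]
After 6 (rotate_left(4, 6, k=1)): [A, B, C, G, F, E, D, H]
After 7 (swap(4, 6)): [A, B, C, G, D, E, F, H]
After 8 (swap(4, 2)): [A, B, D, G, C, E, F, H]
After 9 (rotate_left(2, 7, k=3)): [A, B, E, F, H, D, G, C]
After 10 (rotate_left(5, 7, k=2)): [A, B, E, F, H, C, D, G]
After 11 (swap(1, 7)): [A, G, E, F, H, C, D, B]
After 12 (rotate_left(5, 7, k=1)): [A, G, E, F, H, D, B, C]
After 13 (swap(2, 0)): [E, G, A, F, H, D, B, C]
After 14 (rotate_left(5, 7, k=1)): [E, G, A, F, H, B, C, D]

Answer: 3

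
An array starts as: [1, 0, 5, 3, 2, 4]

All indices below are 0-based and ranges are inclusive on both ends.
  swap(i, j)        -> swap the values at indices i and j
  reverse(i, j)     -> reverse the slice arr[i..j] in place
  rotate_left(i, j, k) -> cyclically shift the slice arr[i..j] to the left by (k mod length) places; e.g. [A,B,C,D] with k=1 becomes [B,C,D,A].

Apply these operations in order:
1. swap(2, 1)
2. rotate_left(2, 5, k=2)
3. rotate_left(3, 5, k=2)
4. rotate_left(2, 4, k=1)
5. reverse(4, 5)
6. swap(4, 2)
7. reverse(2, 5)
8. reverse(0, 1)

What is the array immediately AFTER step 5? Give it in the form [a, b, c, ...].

After 1 (swap(2, 1)): [1, 5, 0, 3, 2, 4]
After 2 (rotate_left(2, 5, k=2)): [1, 5, 2, 4, 0, 3]
After 3 (rotate_left(3, 5, k=2)): [1, 5, 2, 3, 4, 0]
After 4 (rotate_left(2, 4, k=1)): [1, 5, 3, 4, 2, 0]
After 5 (reverse(4, 5)): [1, 5, 3, 4, 0, 2]

Answer: [1, 5, 3, 4, 0, 2]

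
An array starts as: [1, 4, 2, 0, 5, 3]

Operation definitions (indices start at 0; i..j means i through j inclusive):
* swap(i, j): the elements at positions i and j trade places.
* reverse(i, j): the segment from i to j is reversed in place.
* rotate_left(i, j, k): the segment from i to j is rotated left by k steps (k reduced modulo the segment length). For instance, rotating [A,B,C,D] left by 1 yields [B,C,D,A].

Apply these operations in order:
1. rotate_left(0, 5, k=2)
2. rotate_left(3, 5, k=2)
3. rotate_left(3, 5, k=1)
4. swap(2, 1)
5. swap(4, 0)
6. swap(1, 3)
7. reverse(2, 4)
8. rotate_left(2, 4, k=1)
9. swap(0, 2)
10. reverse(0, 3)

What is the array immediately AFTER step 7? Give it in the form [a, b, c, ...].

After 1 (rotate_left(0, 5, k=2)): [2, 0, 5, 3, 1, 4]
After 2 (rotate_left(3, 5, k=2)): [2, 0, 5, 4, 3, 1]
After 3 (rotate_left(3, 5, k=1)): [2, 0, 5, 3, 1, 4]
After 4 (swap(2, 1)): [2, 5, 0, 3, 1, 4]
After 5 (swap(4, 0)): [1, 5, 0, 3, 2, 4]
After 6 (swap(1, 3)): [1, 3, 0, 5, 2, 4]
After 7 (reverse(2, 4)): [1, 3, 2, 5, 0, 4]

Answer: [1, 3, 2, 5, 0, 4]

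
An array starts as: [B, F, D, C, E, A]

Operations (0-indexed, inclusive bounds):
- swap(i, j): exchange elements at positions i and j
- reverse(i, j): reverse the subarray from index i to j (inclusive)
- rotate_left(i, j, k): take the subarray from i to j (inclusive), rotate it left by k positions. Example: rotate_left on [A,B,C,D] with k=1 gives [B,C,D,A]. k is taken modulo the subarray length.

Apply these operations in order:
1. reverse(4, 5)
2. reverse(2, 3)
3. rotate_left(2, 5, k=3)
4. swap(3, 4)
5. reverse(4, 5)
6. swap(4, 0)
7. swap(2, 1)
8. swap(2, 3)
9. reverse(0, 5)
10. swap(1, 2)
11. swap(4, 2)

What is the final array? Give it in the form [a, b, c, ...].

After 1 (reverse(4, 5)): [B, F, D, C, A, E]
After 2 (reverse(2, 3)): [B, F, C, D, A, E]
After 3 (rotate_left(2, 5, k=3)): [B, F, E, C, D, A]
After 4 (swap(3, 4)): [B, F, E, D, C, A]
After 5 (reverse(4, 5)): [B, F, E, D, A, C]
After 6 (swap(4, 0)): [A, F, E, D, B, C]
After 7 (swap(2, 1)): [A, E, F, D, B, C]
After 8 (swap(2, 3)): [A, E, D, F, B, C]
After 9 (reverse(0, 5)): [C, B, F, D, E, A]
After 10 (swap(1, 2)): [C, F, B, D, E, A]
After 11 (swap(4, 2)): [C, F, E, D, B, A]

Answer: [C, F, E, D, B, A]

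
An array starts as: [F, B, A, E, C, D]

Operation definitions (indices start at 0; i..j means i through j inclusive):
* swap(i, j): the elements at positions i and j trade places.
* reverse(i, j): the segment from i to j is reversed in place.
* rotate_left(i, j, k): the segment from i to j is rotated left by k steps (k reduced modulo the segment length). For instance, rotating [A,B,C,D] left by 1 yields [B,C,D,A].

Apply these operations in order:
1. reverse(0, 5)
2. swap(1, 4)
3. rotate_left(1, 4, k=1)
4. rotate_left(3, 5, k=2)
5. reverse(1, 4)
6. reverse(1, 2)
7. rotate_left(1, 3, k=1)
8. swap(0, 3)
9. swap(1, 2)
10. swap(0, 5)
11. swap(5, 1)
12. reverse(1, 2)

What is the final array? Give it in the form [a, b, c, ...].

Answer: [B, C, F, D, E, A]

Derivation:
After 1 (reverse(0, 5)): [D, C, E, A, B, F]
After 2 (swap(1, 4)): [D, B, E, A, C, F]
After 3 (rotate_left(1, 4, k=1)): [D, E, A, C, B, F]
After 4 (rotate_left(3, 5, k=2)): [D, E, A, F, C, B]
After 5 (reverse(1, 4)): [D, C, F, A, E, B]
After 6 (reverse(1, 2)): [D, F, C, A, E, B]
After 7 (rotate_left(1, 3, k=1)): [D, C, A, F, E, B]
After 8 (swap(0, 3)): [F, C, A, D, E, B]
After 9 (swap(1, 2)): [F, A, C, D, E, B]
After 10 (swap(0, 5)): [B, A, C, D, E, F]
After 11 (swap(5, 1)): [B, F, C, D, E, A]
After 12 (reverse(1, 2)): [B, C, F, D, E, A]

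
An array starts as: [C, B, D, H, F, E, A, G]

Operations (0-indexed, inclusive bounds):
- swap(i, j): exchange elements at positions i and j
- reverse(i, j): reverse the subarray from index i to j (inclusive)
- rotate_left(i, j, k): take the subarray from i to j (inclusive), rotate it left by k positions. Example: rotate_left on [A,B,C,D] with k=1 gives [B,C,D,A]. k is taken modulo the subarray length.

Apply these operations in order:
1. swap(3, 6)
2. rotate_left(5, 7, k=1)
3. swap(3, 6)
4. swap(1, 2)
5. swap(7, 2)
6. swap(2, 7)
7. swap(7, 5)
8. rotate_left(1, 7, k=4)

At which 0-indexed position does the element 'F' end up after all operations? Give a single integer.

Answer: 7

Derivation:
After 1 (swap(3, 6)): [C, B, D, A, F, E, H, G]
After 2 (rotate_left(5, 7, k=1)): [C, B, D, A, F, H, G, E]
After 3 (swap(3, 6)): [C, B, D, G, F, H, A, E]
After 4 (swap(1, 2)): [C, D, B, G, F, H, A, E]
After 5 (swap(7, 2)): [C, D, E, G, F, H, A, B]
After 6 (swap(2, 7)): [C, D, B, G, F, H, A, E]
After 7 (swap(7, 5)): [C, D, B, G, F, E, A, H]
After 8 (rotate_left(1, 7, k=4)): [C, E, A, H, D, B, G, F]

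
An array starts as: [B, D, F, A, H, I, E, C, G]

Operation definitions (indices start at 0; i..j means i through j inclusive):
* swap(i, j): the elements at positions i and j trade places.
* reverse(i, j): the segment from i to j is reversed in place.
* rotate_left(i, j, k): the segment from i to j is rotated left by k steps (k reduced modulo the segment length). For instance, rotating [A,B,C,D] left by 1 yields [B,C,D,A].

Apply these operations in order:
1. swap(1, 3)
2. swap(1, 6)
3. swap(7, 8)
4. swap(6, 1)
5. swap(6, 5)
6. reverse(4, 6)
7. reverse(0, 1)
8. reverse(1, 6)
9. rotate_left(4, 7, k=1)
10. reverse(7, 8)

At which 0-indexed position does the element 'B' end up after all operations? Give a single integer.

After 1 (swap(1, 3)): [B, A, F, D, H, I, E, C, G]
After 2 (swap(1, 6)): [B, E, F, D, H, I, A, C, G]
After 3 (swap(7, 8)): [B, E, F, D, H, I, A, G, C]
After 4 (swap(6, 1)): [B, A, F, D, H, I, E, G, C]
After 5 (swap(6, 5)): [B, A, F, D, H, E, I, G, C]
After 6 (reverse(4, 6)): [B, A, F, D, I, E, H, G, C]
After 7 (reverse(0, 1)): [A, B, F, D, I, E, H, G, C]
After 8 (reverse(1, 6)): [A, H, E, I, D, F, B, G, C]
After 9 (rotate_left(4, 7, k=1)): [A, H, E, I, F, B, G, D, C]
After 10 (reverse(7, 8)): [A, H, E, I, F, B, G, C, D]

Answer: 5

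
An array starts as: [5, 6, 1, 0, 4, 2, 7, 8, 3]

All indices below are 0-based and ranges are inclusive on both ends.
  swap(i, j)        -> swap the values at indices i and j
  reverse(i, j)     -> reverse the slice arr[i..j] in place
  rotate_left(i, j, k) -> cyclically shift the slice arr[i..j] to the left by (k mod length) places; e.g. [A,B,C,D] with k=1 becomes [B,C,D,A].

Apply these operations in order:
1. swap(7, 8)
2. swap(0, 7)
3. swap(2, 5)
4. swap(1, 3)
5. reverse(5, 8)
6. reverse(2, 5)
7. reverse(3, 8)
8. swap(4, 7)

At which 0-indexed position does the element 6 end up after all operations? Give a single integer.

After 1 (swap(7, 8)): [5, 6, 1, 0, 4, 2, 7, 3, 8]
After 2 (swap(0, 7)): [3, 6, 1, 0, 4, 2, 7, 5, 8]
After 3 (swap(2, 5)): [3, 6, 2, 0, 4, 1, 7, 5, 8]
After 4 (swap(1, 3)): [3, 0, 2, 6, 4, 1, 7, 5, 8]
After 5 (reverse(5, 8)): [3, 0, 2, 6, 4, 8, 5, 7, 1]
After 6 (reverse(2, 5)): [3, 0, 8, 4, 6, 2, 5, 7, 1]
After 7 (reverse(3, 8)): [3, 0, 8, 1, 7, 5, 2, 6, 4]
After 8 (swap(4, 7)): [3, 0, 8, 1, 6, 5, 2, 7, 4]

Answer: 4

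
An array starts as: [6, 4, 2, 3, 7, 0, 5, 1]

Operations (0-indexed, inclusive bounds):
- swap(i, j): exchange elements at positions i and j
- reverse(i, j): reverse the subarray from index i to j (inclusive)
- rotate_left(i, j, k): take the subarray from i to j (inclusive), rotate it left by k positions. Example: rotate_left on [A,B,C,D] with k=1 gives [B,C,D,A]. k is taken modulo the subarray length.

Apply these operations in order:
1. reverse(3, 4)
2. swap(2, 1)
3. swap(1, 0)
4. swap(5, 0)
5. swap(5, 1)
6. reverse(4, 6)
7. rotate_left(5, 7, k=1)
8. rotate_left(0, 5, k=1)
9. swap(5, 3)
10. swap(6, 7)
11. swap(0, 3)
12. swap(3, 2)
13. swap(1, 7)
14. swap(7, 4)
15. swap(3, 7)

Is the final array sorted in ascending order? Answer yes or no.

After 1 (reverse(3, 4)): [6, 4, 2, 7, 3, 0, 5, 1]
After 2 (swap(2, 1)): [6, 2, 4, 7, 3, 0, 5, 1]
After 3 (swap(1, 0)): [2, 6, 4, 7, 3, 0, 5, 1]
After 4 (swap(5, 0)): [0, 6, 4, 7, 3, 2, 5, 1]
After 5 (swap(5, 1)): [0, 2, 4, 7, 3, 6, 5, 1]
After 6 (reverse(4, 6)): [0, 2, 4, 7, 5, 6, 3, 1]
After 7 (rotate_left(5, 7, k=1)): [0, 2, 4, 7, 5, 3, 1, 6]
After 8 (rotate_left(0, 5, k=1)): [2, 4, 7, 5, 3, 0, 1, 6]
After 9 (swap(5, 3)): [2, 4, 7, 0, 3, 5, 1, 6]
After 10 (swap(6, 7)): [2, 4, 7, 0, 3, 5, 6, 1]
After 11 (swap(0, 3)): [0, 4, 7, 2, 3, 5, 6, 1]
After 12 (swap(3, 2)): [0, 4, 2, 7, 3, 5, 6, 1]
After 13 (swap(1, 7)): [0, 1, 2, 7, 3, 5, 6, 4]
After 14 (swap(7, 4)): [0, 1, 2, 7, 4, 5, 6, 3]
After 15 (swap(3, 7)): [0, 1, 2, 3, 4, 5, 6, 7]

Answer: yes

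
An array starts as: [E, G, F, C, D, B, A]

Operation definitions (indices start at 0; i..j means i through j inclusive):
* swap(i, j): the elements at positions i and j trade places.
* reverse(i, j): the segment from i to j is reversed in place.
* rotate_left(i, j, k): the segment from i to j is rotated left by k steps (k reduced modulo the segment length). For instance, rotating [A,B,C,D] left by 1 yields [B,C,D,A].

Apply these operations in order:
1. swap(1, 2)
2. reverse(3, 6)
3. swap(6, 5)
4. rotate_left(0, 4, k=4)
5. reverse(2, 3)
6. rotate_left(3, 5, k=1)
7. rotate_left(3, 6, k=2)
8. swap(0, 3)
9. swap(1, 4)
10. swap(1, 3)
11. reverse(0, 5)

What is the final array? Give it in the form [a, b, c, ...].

After 1 (swap(1, 2)): [E, F, G, C, D, B, A]
After 2 (reverse(3, 6)): [E, F, G, A, B, D, C]
After 3 (swap(6, 5)): [E, F, G, A, B, C, D]
After 4 (rotate_left(0, 4, k=4)): [B, E, F, G, A, C, D]
After 5 (reverse(2, 3)): [B, E, G, F, A, C, D]
After 6 (rotate_left(3, 5, k=1)): [B, E, G, A, C, F, D]
After 7 (rotate_left(3, 6, k=2)): [B, E, G, F, D, A, C]
After 8 (swap(0, 3)): [F, E, G, B, D, A, C]
After 9 (swap(1, 4)): [F, D, G, B, E, A, C]
After 10 (swap(1, 3)): [F, B, G, D, E, A, C]
After 11 (reverse(0, 5)): [A, E, D, G, B, F, C]

Answer: [A, E, D, G, B, F, C]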